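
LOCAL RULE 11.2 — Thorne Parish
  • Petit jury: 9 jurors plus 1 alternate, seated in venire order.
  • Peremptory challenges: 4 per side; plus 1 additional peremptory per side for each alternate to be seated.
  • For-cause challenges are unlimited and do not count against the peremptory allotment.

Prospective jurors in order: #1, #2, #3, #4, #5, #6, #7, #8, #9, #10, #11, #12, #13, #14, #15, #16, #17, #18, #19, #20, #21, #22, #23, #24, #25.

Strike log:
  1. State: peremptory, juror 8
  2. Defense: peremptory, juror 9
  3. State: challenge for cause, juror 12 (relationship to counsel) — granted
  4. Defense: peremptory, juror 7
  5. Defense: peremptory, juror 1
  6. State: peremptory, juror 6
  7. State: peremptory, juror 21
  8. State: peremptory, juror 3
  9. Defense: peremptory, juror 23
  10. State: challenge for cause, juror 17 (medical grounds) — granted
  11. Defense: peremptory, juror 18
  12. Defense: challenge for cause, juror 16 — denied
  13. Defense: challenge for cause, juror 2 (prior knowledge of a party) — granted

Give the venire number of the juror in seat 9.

19

Removed: #1, #2, #3, #6, #7, #8, #9, #12, #17, #18, #21, #23. (#16 stays — for-cause denied.)
Seating in order: seats 1–9 → #4, #5, #10, #11, #13, #14, #15, #16, #19; alternates → #20.
So seat 9 is #19.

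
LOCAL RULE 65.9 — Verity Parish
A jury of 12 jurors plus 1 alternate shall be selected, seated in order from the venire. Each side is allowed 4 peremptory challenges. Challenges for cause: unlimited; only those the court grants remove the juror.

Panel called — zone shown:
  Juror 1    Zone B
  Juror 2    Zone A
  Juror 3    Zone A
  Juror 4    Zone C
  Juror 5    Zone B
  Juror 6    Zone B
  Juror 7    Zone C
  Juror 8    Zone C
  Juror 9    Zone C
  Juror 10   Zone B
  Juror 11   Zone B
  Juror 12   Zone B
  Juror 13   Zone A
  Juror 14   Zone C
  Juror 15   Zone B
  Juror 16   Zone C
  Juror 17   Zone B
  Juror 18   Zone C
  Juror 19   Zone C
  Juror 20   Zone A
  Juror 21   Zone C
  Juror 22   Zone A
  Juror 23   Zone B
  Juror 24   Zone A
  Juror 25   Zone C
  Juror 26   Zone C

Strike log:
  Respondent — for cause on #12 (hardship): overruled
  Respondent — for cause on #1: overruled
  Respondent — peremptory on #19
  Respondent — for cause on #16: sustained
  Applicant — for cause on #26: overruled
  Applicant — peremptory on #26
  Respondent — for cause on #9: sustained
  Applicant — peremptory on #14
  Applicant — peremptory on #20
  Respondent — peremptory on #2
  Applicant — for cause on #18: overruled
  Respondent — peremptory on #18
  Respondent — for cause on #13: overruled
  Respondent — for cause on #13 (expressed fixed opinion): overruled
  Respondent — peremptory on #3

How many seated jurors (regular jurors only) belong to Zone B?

8

Removed: #2, #3, #9, #14, #16, #18, #19, #20, #26.
Seated jurors 1–12: #1, #4, #5, #6, #7, #8, #10, #11, #12, #13, #15, #17 (alternates #21 not counted).
Of those, in Zone B: #1, #5, #6, #10, #11, #12, #15, #17 → 8.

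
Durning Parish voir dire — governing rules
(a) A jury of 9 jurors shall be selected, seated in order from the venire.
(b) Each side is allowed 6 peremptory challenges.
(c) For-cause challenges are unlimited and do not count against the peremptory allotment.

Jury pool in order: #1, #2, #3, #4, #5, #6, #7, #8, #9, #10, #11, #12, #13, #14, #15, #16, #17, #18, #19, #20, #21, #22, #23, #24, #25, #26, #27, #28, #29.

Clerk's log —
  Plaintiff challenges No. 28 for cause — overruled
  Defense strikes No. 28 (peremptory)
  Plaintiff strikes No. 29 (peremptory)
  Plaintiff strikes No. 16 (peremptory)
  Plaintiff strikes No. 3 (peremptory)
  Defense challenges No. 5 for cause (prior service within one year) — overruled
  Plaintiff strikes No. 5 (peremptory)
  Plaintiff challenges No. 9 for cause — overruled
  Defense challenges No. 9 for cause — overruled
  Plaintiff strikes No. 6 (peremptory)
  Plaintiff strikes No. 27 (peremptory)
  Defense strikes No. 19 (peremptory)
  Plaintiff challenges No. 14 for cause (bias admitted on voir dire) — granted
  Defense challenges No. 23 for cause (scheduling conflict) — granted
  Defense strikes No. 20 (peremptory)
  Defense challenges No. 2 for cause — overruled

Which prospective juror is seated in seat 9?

12

Removed: #3, #5, #6, #14, #16, #19, #20, #23, #27, #28, #29. (#2, #9 stay — for-cause denied.)
Seating in order: seats 1–9 → #1, #2, #4, #7, #8, #9, #10, #11, #12.
So seat 9 is #12.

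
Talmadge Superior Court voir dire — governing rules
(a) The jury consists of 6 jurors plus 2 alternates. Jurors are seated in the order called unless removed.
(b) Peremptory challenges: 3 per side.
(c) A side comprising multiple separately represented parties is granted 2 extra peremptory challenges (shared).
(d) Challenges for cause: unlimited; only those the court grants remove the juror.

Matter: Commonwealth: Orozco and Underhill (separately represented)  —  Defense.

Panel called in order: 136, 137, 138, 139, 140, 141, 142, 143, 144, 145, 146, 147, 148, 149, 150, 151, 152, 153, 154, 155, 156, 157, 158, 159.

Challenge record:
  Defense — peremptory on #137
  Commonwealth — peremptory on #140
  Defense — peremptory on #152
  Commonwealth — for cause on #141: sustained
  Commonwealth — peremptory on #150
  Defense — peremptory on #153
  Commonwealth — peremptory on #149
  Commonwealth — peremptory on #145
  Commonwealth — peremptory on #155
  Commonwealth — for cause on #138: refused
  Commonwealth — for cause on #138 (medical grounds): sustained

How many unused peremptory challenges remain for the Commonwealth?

Commonwealth allotment: 3 base + 2 multi-party = 5.
Commonwealth peremptories used: #140, #150, #149, #145, #155 — 5 (for-cause on #141, #138, #138 don't count).
Remaining: 5 − 5 = 0.

0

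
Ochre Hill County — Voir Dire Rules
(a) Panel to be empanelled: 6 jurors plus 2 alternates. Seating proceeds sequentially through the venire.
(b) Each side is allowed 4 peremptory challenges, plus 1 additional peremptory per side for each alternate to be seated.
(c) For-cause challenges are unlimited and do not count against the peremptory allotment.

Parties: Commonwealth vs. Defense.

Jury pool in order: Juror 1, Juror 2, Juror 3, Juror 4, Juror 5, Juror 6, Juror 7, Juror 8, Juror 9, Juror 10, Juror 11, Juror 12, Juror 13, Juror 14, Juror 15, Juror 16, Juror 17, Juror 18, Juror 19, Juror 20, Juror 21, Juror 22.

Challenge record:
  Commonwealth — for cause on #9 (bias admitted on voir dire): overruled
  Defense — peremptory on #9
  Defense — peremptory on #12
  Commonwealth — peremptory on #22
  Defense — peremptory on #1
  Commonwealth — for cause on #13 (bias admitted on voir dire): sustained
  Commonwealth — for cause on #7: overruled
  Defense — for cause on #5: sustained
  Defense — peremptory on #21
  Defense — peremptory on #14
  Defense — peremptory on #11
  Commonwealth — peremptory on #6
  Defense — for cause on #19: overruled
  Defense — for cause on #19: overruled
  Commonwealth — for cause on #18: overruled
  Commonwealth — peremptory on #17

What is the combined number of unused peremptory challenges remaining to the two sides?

3

Commonwealth allotment: 4 base + 1 × 2 alternates = 6. Defense allotment: 4 base + 1 × 2 alternates = 6.
Commonwealth peremptories used: #22, #6, #17 — 3 (for-cause on #9, #13, #7, #18 don't count).
Defense peremptories used: #9, #12, #1, #21, #14, #11 — 6 (for-cause on #5, #19, #19 don't count).
Remaining: (6 − 3) + (6 − 6) = 3.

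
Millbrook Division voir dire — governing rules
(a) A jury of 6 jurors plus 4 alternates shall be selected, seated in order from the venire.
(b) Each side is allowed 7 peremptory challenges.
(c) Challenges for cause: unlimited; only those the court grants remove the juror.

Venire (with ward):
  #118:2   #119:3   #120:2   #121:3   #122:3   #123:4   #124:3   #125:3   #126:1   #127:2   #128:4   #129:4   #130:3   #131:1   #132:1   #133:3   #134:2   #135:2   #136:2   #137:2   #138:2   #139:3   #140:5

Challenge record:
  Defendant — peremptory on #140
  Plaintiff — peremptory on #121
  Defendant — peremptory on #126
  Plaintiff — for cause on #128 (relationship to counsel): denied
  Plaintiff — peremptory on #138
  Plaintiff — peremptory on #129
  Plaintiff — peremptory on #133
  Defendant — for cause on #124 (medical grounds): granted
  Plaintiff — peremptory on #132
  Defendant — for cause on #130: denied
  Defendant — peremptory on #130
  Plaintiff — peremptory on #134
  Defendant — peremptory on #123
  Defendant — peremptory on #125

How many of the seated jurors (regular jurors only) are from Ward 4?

1

Removed: #121, #123, #124, #125, #126, #129, #130, #132, #133, #134, #138, #140.
Seated jurors 1–6: #118, #119, #120, #122, #127, #128 (alternates #131, #135, #136, #137 not counted).
Of those, in Ward 4: #128 → 1.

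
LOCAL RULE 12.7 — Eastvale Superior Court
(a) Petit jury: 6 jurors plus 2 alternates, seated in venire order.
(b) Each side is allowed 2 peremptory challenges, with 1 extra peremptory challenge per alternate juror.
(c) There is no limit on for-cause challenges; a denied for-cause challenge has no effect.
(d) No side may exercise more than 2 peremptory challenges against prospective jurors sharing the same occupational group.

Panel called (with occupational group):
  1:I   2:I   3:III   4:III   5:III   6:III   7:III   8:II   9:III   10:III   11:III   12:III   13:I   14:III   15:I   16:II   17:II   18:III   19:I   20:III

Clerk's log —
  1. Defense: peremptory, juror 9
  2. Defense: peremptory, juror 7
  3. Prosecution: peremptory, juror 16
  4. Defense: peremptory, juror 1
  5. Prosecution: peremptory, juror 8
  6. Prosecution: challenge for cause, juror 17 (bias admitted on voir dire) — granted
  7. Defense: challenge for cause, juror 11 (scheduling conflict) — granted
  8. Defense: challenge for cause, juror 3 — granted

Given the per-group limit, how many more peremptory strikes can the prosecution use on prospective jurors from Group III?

Prosecution peremptories so far: #16, #8 — 2 of 4 used, 2 left overall.
Against Group III: none yet — per-group cap 2 leaves 2.
Binding limit: min(2, 2) = 2.

2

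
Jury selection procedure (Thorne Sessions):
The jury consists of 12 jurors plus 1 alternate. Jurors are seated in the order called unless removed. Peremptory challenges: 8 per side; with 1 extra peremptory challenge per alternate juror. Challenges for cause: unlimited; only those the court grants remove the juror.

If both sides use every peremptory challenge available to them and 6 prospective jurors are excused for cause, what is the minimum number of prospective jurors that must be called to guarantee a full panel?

Seats to fill: 12 + 1 alternates = 13.
Peremptories: 8 + 1×1 = 9 per side × 2 sides = 18.
For-cause removals: 6.
Minimum venire: 13 + 18 + 6 = 37.

37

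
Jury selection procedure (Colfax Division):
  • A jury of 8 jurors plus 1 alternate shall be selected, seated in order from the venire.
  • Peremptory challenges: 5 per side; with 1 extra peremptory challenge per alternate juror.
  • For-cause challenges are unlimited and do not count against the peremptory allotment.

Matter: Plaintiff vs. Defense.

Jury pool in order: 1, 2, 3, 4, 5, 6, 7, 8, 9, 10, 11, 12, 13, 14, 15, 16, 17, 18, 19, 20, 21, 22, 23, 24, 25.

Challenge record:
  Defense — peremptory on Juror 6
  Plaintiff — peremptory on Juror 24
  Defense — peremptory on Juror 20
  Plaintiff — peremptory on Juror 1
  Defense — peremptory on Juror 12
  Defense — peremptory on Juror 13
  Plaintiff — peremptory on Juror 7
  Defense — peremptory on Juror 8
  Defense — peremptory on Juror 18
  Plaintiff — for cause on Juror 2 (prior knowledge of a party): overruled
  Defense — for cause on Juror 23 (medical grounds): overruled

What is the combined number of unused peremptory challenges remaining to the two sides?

3

Plaintiff allotment: 5 base + 1 × 1 alternate = 6. Defense allotment: 5 base + 1 × 1 alternate = 6.
Plaintiff peremptories used: #24, #1, #7 — 3 (the for-cause on #2 doesn't count).
Defense peremptories used: #6, #20, #12, #13, #8, #18 — 6 (the for-cause on #23 doesn't count).
Remaining: (6 − 3) + (6 − 6) = 3.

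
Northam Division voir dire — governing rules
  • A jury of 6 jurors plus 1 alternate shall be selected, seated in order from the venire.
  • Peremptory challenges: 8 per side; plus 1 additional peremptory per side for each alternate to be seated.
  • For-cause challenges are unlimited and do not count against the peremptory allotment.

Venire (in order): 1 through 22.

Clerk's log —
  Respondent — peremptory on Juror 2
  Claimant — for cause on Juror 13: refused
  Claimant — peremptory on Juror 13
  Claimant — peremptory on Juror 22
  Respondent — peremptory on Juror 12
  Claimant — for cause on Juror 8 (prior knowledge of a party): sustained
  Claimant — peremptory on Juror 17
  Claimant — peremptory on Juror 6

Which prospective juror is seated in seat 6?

Removed: #2, #6, #8, #12, #13, #17, #22.
Seating in order: seats 1–6 → #1, #3, #4, #5, #7, #9; alternates → #10.
So seat 6 is #9.

9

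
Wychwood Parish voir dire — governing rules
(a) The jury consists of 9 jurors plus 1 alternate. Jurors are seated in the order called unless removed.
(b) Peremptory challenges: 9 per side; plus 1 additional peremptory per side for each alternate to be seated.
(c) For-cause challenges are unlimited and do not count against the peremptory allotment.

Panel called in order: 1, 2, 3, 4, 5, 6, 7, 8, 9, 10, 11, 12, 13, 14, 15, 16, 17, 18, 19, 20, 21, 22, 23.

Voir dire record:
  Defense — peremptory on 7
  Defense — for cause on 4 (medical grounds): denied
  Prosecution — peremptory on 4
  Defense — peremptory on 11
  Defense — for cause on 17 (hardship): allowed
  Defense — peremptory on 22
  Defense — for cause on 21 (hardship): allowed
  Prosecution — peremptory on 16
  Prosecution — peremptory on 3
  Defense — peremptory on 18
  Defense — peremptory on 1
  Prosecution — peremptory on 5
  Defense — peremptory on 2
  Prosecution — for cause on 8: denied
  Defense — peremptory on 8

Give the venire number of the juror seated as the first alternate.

23

Removed: #1, #2, #3, #4, #5, #7, #8, #11, #16, #17, #18, #21, #22.
Seating in order: seats 1–9 → #6, #9, #10, #12, #13, #14, #15, #19, #20; alternates → #23.
So alternate 1 is #23.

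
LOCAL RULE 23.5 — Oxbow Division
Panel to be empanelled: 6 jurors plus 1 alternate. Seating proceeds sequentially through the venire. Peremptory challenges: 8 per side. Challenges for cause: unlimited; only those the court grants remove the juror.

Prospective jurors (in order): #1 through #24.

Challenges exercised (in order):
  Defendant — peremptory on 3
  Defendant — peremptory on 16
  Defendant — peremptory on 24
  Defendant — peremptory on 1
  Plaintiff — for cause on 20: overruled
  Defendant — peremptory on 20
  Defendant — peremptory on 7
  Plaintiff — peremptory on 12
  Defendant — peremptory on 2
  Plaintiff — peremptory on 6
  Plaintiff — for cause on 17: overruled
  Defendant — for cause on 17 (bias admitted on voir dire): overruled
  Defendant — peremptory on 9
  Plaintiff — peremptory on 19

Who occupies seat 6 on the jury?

13

Removed: #1, #2, #3, #6, #7, #9, #12, #16, #19, #20, #24. (#17 stays — for-cause denied.)
Seating in order: seats 1–6 → #4, #5, #8, #10, #11, #13; alternates → #14.
So seat 6 is #13.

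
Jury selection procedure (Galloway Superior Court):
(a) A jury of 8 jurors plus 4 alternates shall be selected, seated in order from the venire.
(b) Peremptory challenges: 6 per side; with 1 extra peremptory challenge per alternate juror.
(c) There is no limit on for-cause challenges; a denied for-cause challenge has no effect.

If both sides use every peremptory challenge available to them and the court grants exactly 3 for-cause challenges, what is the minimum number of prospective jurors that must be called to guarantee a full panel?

35

Seats to fill: 8 + 4 alternates = 12.
Peremptories: 6 + 1×4 = 10 per side × 2 sides = 20.
For-cause removals: 3.
Minimum venire: 12 + 20 + 3 = 35.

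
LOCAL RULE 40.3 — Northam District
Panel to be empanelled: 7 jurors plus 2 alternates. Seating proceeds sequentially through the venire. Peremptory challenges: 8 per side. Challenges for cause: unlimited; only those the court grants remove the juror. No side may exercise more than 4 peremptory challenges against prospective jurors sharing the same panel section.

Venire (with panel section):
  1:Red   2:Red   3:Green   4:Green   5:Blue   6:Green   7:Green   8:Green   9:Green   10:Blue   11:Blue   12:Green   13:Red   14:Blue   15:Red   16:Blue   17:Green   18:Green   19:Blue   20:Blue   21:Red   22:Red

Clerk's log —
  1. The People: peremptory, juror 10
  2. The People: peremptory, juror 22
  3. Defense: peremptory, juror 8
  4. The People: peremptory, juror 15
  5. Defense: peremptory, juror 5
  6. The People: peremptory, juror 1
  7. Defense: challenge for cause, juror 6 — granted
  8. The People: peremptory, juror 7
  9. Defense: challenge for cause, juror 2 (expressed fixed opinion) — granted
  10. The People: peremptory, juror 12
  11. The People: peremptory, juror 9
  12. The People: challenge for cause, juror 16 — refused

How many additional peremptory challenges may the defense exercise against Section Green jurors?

3

Defense peremptories so far: #8, #5 — 2 of 8 used, 6 left overall.
Against Section Green: #8 — 1 used; per-section cap 4 leaves 3.
Binding limit: min(6, 3) = 3.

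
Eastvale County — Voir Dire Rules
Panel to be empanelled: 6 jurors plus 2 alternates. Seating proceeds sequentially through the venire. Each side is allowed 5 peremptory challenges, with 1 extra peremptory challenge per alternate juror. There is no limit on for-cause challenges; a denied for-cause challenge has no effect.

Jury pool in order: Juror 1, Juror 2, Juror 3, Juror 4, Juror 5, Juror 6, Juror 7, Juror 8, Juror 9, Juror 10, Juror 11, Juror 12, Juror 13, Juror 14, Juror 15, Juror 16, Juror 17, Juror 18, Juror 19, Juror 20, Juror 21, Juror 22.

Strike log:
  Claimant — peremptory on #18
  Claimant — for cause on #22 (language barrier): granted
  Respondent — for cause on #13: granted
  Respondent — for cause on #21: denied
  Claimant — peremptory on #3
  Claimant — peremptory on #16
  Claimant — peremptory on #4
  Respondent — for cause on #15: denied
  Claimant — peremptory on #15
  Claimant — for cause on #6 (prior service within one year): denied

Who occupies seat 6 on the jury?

Removed: #3, #4, #13, #15, #16, #18, #22. (#6, #21 stay — for-cause denied.)
Seating in order: seats 1–6 → #1, #2, #5, #6, #7, #8; alternates → #9, #10.
So seat 6 is #8.

8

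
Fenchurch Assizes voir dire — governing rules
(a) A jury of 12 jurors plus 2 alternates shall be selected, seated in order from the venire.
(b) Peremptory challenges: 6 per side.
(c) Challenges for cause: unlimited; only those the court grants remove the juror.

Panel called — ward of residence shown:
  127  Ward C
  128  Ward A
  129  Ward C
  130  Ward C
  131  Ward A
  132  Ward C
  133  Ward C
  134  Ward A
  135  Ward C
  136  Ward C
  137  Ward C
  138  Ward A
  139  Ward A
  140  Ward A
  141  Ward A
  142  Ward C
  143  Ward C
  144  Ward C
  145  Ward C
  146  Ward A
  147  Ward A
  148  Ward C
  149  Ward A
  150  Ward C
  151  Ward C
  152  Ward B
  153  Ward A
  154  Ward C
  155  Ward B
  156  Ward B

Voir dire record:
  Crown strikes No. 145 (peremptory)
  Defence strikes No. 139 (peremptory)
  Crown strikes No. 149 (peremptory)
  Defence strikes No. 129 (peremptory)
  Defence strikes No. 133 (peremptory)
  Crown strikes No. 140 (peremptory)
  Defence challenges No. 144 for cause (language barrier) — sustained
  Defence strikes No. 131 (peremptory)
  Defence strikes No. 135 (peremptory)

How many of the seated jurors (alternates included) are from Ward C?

8

Removed: #129, #131, #133, #135, #139, #140, #144, #145, #149.
Seated (14 incl. alternates): #127, #128, #130, #132, #134, #136, #137, #138, #141, #142, #143, #146, #147, #148.
Of those, in Ward C: #127, #130, #132, #136, #137, #142, #143, #148 → 8.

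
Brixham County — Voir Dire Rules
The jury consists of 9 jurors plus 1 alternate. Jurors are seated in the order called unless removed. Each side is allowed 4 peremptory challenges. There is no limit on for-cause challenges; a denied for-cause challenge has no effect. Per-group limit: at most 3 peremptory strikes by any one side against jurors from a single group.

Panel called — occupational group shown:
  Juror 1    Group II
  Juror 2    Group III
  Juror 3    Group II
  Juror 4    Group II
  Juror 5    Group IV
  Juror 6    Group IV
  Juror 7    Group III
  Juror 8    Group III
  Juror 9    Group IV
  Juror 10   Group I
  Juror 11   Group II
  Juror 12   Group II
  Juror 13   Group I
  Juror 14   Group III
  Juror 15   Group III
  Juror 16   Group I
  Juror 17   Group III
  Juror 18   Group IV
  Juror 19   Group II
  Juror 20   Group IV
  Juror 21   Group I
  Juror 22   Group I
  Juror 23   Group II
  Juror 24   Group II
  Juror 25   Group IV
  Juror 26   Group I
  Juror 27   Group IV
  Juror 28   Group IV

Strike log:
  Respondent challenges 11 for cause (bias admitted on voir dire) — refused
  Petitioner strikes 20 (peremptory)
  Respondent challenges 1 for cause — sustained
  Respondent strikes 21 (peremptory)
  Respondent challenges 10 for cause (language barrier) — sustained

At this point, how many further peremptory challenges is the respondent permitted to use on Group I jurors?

Respondent peremptories so far: #21 — 1 of 4 used, 3 left overall.
Against Group I: #21 — 1 used; per-group cap 3 leaves 2.
Binding limit: min(3, 2) = 2.

2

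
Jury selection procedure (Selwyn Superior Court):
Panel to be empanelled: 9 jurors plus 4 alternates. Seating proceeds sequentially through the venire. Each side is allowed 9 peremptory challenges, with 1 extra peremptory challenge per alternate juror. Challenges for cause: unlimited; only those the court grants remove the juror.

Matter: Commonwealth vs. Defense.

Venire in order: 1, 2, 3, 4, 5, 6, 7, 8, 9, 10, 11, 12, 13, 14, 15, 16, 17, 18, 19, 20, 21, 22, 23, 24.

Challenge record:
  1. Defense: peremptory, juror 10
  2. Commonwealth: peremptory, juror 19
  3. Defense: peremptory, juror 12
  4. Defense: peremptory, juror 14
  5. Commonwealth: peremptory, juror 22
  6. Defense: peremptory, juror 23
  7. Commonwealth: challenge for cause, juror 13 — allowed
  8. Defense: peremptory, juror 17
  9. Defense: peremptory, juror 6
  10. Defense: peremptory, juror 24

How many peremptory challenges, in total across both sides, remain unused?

17

Commonwealth allotment: 9 base + 1 × 4 alternates = 13. Defense allotment: 9 base + 1 × 4 alternates = 13.
Commonwealth peremptories used: #19, #22 — 2 (the for-cause on #13 doesn't count).
Defense peremptories used: #10, #12, #14, #23, #17, #6, #24 — 7.
Remaining: (13 − 2) + (13 − 7) = 17.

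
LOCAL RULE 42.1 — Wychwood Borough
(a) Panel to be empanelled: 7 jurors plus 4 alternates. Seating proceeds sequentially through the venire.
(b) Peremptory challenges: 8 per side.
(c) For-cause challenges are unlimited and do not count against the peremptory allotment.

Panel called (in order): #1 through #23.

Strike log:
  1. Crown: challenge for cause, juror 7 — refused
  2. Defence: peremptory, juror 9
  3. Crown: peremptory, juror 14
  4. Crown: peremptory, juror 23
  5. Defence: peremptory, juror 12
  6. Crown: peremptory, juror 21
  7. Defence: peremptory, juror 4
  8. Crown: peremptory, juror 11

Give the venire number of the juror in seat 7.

8

Removed: #4, #9, #11, #12, #14, #21, #23. (#7 stays — for-cause denied.)
Seating in order: seats 1–7 → #1, #2, #3, #5, #6, #7, #8; alternates → #10, #13, #15, #16.
So seat 7 is #8.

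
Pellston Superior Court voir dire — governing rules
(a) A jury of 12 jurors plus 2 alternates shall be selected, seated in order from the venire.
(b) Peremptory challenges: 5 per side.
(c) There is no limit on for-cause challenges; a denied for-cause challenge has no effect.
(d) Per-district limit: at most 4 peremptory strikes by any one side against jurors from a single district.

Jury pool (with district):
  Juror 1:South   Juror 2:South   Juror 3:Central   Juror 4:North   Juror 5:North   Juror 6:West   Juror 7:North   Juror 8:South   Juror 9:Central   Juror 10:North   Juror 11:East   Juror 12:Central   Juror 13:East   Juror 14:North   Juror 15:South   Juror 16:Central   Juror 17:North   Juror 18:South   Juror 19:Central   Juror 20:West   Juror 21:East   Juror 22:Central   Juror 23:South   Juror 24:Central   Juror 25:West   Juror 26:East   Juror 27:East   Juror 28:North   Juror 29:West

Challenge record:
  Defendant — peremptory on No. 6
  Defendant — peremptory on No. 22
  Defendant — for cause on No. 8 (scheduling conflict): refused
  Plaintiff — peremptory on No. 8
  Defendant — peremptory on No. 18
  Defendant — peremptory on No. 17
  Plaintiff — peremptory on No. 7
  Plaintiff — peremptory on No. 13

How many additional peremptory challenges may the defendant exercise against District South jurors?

Defendant peremptories so far: #6, #22, #18, #17 — 4 of 5 used, 1 left overall.
Against District South: #18 — 1 used; per-district cap 4 leaves 3.
Binding limit: min(1, 3) = 1.

1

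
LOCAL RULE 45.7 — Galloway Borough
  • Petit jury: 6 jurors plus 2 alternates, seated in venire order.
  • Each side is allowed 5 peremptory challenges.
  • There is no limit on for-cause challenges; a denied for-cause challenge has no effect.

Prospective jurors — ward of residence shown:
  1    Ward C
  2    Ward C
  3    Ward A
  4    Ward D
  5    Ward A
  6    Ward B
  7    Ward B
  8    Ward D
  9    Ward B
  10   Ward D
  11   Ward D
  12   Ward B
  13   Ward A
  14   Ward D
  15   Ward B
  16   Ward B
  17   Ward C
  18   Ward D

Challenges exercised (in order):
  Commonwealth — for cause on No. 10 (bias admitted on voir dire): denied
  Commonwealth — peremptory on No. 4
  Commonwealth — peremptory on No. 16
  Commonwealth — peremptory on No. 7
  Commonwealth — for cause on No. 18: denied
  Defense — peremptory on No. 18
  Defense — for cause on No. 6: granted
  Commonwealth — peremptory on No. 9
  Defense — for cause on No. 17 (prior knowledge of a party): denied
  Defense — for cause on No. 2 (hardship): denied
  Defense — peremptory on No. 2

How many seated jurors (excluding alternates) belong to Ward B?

0

Removed: #2, #4, #6, #7, #9, #16, #18.
Seated jurors 1–6: #1, #3, #5, #8, #10, #11 (alternates #12, #13 not counted).
None of those are in Ward B → 0.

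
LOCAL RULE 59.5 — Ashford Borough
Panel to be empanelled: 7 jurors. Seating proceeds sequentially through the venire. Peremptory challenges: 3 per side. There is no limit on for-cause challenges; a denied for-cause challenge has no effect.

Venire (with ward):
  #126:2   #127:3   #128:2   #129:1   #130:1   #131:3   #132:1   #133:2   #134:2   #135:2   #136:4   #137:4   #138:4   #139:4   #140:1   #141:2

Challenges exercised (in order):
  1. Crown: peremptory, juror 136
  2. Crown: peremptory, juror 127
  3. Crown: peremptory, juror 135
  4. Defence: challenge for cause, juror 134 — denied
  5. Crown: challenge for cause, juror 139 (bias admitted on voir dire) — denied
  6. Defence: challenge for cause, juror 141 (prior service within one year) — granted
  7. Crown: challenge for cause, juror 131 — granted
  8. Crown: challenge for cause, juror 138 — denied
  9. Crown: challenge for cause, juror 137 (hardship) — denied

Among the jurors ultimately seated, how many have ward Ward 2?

Removed: #127, #131, #135, #136, #141.
Seated jurors 1–7: #126, #128, #129, #130, #132, #133, #134.
Of those, in Ward 2: #126, #128, #133, #134 → 4.

4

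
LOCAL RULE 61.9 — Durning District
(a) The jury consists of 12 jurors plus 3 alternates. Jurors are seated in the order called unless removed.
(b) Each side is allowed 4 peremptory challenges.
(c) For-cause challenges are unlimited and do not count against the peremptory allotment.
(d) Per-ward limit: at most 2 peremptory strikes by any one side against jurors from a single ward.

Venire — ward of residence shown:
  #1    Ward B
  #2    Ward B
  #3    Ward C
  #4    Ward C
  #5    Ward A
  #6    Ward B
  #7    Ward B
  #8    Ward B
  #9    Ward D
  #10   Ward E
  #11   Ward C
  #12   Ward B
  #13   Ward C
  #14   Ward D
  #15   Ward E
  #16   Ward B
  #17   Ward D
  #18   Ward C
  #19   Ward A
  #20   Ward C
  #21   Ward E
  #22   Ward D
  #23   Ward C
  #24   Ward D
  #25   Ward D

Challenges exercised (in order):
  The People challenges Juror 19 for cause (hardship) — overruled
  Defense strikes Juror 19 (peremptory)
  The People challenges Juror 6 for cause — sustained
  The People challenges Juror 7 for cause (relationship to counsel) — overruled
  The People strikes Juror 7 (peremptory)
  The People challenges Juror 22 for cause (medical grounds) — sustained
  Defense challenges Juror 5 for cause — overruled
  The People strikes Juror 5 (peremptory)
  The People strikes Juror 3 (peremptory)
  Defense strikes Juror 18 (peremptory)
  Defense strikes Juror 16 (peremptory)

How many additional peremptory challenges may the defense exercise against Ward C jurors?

Defense peremptories so far: #19, #18, #16 — 3 of 4 used, 1 left overall.
Against Ward C: #18 — 1 used; per-ward cap 2 leaves 1.
Binding limit: min(1, 1) = 1.

1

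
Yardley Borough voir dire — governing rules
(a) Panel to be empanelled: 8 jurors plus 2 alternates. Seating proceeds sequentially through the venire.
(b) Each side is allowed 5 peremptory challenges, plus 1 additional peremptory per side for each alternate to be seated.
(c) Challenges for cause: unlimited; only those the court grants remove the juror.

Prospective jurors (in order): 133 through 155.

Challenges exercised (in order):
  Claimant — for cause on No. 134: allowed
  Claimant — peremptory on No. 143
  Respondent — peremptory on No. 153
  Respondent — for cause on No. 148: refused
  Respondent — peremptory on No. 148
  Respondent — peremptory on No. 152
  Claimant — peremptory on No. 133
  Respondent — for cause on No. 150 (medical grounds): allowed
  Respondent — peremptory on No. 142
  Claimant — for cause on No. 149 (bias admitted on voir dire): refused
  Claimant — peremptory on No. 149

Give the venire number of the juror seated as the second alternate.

146

Removed: #133, #134, #142, #143, #148, #149, #150, #152, #153.
Seating in order: seats 1–8 → #135, #136, #137, #138, #139, #140, #141, #144; alternates → #145, #146.
So alternate 2 is #146.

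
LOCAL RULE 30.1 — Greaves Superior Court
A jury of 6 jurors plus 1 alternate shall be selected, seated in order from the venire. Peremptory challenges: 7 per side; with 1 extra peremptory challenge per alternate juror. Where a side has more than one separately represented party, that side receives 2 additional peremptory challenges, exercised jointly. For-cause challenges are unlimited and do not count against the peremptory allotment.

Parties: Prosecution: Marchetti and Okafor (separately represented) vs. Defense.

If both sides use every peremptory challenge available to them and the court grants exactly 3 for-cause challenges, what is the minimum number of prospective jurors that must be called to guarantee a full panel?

28

Seats to fill: 6 + 1 alternates = 7.
Peremptories — Prosecution: 7 + 1×1 + 2 = 10; Defense: 7 + 1×1 = 8; total 18.
For-cause removals: 3.
Minimum venire: 7 + 18 + 3 = 28.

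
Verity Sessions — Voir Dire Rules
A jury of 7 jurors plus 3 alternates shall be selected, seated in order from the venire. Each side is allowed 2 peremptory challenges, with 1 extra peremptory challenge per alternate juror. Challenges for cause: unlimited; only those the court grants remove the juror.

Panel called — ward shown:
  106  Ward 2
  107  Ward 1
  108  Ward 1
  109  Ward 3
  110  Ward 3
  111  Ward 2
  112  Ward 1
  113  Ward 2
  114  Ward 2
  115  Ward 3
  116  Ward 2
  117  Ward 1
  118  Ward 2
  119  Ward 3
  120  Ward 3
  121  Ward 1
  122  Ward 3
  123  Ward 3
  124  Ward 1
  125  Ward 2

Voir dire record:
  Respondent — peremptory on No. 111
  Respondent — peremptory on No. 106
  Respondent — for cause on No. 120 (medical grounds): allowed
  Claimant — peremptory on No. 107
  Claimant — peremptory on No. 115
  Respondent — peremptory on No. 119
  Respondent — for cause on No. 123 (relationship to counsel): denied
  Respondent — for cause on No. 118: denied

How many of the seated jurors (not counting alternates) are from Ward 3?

2

Removed: #106, #107, #111, #115, #119, #120.
Seated jurors 1–7: #108, #109, #110, #112, #113, #114, #116 (alternates #117, #118, #121 not counted).
Of those, in Ward 3: #109, #110 → 2.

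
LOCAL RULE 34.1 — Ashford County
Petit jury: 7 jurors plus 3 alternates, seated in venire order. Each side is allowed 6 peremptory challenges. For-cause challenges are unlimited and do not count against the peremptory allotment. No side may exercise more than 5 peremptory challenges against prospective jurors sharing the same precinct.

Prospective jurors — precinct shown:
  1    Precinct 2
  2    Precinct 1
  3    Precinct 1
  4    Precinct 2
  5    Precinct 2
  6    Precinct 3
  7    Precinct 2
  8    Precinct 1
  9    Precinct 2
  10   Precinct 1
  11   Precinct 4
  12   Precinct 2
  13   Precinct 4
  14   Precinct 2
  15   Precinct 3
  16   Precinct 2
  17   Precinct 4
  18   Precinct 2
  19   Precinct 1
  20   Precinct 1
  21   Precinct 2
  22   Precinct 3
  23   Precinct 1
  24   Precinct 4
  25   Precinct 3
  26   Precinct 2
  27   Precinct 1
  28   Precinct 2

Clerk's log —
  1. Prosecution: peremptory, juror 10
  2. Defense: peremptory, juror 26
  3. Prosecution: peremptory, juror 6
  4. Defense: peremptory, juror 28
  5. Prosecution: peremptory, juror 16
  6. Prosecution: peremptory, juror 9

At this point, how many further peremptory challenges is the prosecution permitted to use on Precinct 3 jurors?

Prosecution peremptories so far: #10, #6, #16, #9 — 4 of 6 used, 2 left overall.
Against Precinct 3: #6 — 1 used; per-precinct cap 5 leaves 4.
Binding limit: min(2, 4) = 2.

2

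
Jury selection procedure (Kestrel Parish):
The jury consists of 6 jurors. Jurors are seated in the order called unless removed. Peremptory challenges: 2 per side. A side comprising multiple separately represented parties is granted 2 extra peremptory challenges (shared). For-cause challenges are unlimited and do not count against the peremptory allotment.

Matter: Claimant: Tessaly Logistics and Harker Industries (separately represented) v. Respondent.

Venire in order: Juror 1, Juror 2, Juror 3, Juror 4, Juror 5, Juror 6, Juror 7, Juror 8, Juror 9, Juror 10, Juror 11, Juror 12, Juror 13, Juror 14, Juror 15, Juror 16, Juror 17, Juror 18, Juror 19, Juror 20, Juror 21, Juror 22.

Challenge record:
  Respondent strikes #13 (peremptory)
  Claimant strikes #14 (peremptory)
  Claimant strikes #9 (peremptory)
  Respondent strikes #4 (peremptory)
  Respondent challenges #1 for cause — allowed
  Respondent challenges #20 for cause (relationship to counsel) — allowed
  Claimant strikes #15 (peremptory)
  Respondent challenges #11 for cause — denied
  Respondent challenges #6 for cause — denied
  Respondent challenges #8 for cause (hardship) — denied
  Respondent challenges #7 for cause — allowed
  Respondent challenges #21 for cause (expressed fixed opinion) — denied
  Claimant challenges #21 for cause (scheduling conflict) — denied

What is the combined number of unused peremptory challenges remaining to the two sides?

1

Claimant allotment: 2 base + 2 multi-party = 4. Respondent allotment: 2.
Claimant peremptories used: #14, #9, #15 — 3 (the for-cause on #21 doesn't count).
Respondent peremptories used: #13, #4 — 2 (for-cause on #1, #20, #11, #6, #8, #7, #21 don't count).
Remaining: (4 − 3) + (2 − 2) = 1.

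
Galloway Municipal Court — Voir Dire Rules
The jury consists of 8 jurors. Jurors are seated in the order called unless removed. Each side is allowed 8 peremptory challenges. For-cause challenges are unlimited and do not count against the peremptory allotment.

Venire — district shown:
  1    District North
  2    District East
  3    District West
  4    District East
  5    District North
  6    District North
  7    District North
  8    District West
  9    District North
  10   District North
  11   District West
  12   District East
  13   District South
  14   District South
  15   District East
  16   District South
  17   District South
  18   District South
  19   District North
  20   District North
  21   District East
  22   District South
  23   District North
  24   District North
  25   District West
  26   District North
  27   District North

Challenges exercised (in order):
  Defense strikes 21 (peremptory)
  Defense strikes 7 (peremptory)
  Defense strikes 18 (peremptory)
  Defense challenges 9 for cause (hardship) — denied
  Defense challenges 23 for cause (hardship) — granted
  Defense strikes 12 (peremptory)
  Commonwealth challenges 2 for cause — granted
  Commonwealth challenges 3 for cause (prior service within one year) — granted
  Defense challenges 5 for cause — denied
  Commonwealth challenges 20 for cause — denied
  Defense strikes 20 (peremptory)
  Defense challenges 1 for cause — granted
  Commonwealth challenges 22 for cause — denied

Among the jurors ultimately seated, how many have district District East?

Removed: #1, #2, #3, #7, #12, #18, #20, #21, #23.
Seated jurors 1–8: #4, #5, #6, #8, #9, #10, #11, #13.
Of those, in District East: #4 → 1.

1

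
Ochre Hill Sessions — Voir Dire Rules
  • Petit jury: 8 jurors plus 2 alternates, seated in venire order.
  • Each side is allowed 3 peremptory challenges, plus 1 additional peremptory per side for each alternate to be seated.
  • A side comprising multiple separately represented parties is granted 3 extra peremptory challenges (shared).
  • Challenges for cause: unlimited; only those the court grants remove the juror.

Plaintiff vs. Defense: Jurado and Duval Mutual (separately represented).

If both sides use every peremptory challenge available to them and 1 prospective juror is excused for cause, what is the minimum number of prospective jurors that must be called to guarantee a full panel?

Seats to fill: 8 + 2 alternates = 10.
Peremptories — Plaintiff: 3 + 1×2 = 5; Defense: 3 + 1×2 + 3 = 8; total 13.
For-cause removals: 1.
Minimum venire: 10 + 13 + 1 = 24.

24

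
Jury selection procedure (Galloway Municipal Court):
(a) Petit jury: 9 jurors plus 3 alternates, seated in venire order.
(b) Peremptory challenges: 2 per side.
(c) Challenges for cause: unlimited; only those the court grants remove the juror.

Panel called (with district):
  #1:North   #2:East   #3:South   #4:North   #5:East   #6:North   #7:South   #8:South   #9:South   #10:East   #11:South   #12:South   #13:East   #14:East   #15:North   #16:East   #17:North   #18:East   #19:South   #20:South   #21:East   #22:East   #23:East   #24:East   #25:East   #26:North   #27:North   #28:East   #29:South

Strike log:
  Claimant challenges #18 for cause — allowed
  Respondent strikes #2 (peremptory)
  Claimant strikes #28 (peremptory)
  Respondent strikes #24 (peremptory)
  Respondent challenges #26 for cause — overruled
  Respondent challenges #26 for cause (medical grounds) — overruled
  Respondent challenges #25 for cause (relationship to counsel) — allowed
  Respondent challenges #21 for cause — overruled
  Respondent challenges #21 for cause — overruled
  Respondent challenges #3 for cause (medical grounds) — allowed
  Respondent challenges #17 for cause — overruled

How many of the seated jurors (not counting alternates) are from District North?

Removed: #2, #3, #18, #24, #25, #28.
Seated jurors 1–9: #1, #4, #5, #6, #7, #8, #9, #10, #11 (alternates #12, #13, #14 not counted).
Of those, in District North: #1, #4, #6 → 3.

3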